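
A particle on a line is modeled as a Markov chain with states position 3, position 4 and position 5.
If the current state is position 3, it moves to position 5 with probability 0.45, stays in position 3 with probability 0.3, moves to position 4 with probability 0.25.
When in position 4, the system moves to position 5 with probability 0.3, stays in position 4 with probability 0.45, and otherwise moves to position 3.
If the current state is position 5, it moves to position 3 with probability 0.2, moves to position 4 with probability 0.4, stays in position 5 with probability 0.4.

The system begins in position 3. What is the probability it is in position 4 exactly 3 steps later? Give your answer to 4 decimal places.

Propagate the distribution vector 3 steps from position 3.
After 0 steps: (1.0000, 0.0000, 0.0000)
After 1 step: (0.3000, 0.2500, 0.4500)
After 2 steps: (0.2425, 0.3675, 0.3900)
After 3 steps: (0.2426, 0.3820, 0.3754)
P(in position 4 after 3 steps) = 0.3820

0.3820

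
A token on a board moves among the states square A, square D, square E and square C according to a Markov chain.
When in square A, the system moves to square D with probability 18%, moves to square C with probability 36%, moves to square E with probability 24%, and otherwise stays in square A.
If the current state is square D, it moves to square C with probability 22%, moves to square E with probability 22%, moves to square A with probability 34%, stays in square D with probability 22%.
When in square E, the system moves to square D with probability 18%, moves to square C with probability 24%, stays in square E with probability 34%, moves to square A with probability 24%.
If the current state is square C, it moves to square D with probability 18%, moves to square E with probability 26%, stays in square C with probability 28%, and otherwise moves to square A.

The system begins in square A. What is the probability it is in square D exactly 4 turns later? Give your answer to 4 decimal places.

0.1875

Propagate the distribution vector 4 turns from square A.
After 0 turns: (1.0000, 0.0000, 0.0000, 0.0000)
After 1 turn: (0.2200, 0.1800, 0.2400, 0.3600)
After 2 turns: (0.2680, 0.1872, 0.2676, 0.2772)
After 3 turns: (0.2644, 0.1875, 0.2686, 0.2795)
After 4 turns: (0.2646, 0.1875, 0.2687, 0.2792)
P(in square D after 4 turns) = 0.1875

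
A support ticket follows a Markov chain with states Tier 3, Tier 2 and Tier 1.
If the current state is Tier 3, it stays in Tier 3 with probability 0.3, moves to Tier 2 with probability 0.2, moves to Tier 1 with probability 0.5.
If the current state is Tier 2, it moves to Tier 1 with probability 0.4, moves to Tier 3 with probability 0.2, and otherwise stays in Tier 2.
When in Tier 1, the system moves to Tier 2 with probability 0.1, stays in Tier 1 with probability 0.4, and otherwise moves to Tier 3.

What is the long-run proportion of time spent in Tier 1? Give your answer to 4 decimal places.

0.4368

Let the stationary distribution be π with π = πP and π_1 + π_2 + π_3 = 1.
π_1 = 0.3·π_1 + 0.2·π_2 + 0.5·π_3
π_2 = 0.2·π_1 + 0.4·π_2 + 0.1·π_3
Solving with the normalization constraint gives π = (0.3678, 0.1954, 0.4368).
So the stationary probability of Tier 1 is 0.4368.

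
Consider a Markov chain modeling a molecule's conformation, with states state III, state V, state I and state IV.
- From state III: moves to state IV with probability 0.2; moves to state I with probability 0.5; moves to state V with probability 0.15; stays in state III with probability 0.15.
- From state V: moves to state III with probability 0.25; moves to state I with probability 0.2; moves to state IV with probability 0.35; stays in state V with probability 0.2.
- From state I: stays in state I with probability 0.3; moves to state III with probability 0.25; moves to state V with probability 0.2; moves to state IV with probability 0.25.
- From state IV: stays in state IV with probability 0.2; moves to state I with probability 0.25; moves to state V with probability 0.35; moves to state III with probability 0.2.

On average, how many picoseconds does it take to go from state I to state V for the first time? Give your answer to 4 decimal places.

Let t(s) be the expected number of picoseconds to first reach state V from state s, with t(state V) = 0. Conditioning on the first picosecond:
t(state III) = 1 + 0.15·t(state III) + 0.5·t(state I) + 0.2·t(state IV)
t(state I) = 1 + 0.25·t(state III) + 0.3·t(state I) + 0.25·t(state IV)
t(state IV) = 1 + 0.2·t(state III) + 0.25·t(state I) + 0.2·t(state IV)
Solving: t(state III) = 4.7110, t(state I) = 4.4779, t(state IV) = 3.8271.
Expected picoseconds from state I to state V: 4.4779.

4.4779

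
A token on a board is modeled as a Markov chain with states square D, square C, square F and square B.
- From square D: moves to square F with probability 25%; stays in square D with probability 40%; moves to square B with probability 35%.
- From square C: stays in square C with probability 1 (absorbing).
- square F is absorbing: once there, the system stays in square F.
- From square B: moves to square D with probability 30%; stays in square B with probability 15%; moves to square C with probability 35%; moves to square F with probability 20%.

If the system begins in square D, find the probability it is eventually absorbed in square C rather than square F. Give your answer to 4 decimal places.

Let h(s) be the probability of absorption at square C starting from transient state s. Then h(square C) = 1 and h(square F) = 0. By first-step analysis:
h(square D) = 0.4·h(square D) + 0.25·0 + 0.35·h(square B)
h(square B) = 0.3·h(square D) + 0.35·1 + 0.2·0 + 0.15·h(square B)
Solving: h(square D) = 0.3025, h(square B) = 0.5185.
Starting from square D, the probability is 0.3025.

0.3025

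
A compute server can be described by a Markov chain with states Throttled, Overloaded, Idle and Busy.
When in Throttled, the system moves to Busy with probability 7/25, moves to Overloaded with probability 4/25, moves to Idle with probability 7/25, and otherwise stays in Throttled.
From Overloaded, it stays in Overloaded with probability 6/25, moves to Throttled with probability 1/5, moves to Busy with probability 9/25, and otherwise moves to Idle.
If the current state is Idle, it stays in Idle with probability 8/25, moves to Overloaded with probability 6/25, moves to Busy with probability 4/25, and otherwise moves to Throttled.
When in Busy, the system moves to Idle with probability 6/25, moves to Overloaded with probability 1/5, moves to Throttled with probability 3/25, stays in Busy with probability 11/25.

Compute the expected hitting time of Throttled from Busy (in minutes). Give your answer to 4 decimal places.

Let t(s) be the expected number of minutes to first reach Throttled from state s, with t(Throttled) = 0. Conditioning on the first minute:
t(Overloaded) = 1 + 0.24·t(Overloaded) + 0.2·t(Idle) + 0.36·t(Busy)
t(Idle) = 1 + 0.24·t(Overloaded) + 0.32·t(Idle) + 0.16·t(Busy)
t(Busy) = 1 + 0.2·t(Overloaded) + 0.24·t(Idle) + 0.44·t(Busy)
Solving: t(Overloaded) = 5.1994, t(Idle) = 4.6296, t(Busy) = 5.6268.
Expected minutes from Busy to Throttled: 5.6268.

5.6268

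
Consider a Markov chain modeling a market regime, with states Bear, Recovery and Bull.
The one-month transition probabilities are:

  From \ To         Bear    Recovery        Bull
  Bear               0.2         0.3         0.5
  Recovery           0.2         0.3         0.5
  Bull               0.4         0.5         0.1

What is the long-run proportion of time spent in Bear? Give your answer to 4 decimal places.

0.2714

Let the stationary distribution be π with π = πP and π_1 + π_2 + π_3 = 1.
π_1 = 0.2·π_1 + 0.2·π_2 + 0.4·π_3
π_2 = 0.3·π_1 + 0.3·π_2 + 0.5·π_3
Solving with the normalization constraint gives π = (0.2714, 0.3714, 0.3571).
So the stationary probability of Bear is 0.2714.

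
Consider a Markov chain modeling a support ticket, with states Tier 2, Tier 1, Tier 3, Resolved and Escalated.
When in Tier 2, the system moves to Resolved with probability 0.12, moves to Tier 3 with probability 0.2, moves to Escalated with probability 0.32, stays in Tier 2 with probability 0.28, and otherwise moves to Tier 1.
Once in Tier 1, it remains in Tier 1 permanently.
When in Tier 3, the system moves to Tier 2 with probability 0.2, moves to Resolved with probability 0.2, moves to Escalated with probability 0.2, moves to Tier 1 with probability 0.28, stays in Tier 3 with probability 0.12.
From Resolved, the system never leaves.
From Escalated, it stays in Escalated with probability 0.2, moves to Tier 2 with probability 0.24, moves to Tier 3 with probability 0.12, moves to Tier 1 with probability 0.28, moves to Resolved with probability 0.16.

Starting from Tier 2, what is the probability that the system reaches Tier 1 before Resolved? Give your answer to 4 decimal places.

0.5366

Let h(s) be the probability of absorption at Tier 1 starting from transient state s. Then h(Tier 1) = 1 and h(Resolved) = 0. By first-step analysis:
h(Tier 2) = 0.28·h(Tier 2) + 0.08·1 + 0.2·h(Tier 3) + 0.12·0 + 0.32·h(Escalated)
h(Tier 3) = 0.2·h(Tier 2) + 0.28·1 + 0.12·h(Tier 3) + 0.2·0 + 0.2·h(Escalated)
h(Escalated) = 0.24·h(Tier 2) + 0.28·1 + 0.12·h(Tier 3) + 0.16·0 + 0.2·h(Escalated)
Solving: h(Tier 2) = 0.5366, h(Tier 3) = 0.5759, h(Escalated) = 0.5974.
Starting from Tier 2, the probability is 0.5366.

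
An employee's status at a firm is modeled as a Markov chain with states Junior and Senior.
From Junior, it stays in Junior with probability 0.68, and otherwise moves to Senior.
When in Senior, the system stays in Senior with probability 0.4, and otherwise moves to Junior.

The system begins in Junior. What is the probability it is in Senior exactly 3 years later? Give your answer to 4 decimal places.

Propagate the distribution vector 3 years from Junior.
After 0 years: (1.0000, 0.0000)
After 1 year: (0.6800, 0.3200)
After 2 years: (0.6544, 0.3456)
After 3 years: (0.6524, 0.3476)
P(in Senior after 3 years) = 0.3476

0.3476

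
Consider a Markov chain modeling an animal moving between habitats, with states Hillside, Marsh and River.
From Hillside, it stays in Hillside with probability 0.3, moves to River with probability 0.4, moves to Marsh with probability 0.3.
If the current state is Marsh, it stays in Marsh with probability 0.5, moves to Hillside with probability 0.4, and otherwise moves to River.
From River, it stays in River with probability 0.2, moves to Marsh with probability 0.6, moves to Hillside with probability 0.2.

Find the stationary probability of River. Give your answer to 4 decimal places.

Let the stationary distribution be π with π = πP and π_1 + π_2 + π_3 = 1.
π_1 = 0.3·π_1 + 0.4·π_2 + 0.2·π_3
π_2 = 0.3·π_1 + 0.5·π_2 + 0.6·π_3
Solving with the normalization constraint gives π = (0.3238, 0.4571, 0.2190).
So the stationary probability of River is 0.2190.

0.2190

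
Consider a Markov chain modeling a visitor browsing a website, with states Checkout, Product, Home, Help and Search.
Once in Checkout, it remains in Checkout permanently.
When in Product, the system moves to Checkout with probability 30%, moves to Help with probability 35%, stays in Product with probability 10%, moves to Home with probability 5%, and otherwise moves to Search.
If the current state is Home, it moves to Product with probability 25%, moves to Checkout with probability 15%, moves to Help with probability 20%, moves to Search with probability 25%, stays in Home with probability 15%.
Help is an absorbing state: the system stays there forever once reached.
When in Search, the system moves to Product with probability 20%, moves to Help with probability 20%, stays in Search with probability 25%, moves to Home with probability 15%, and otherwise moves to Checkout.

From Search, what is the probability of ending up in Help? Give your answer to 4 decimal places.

Let h(s) be the probability of absorption at Help starting from transient state s. Then h(Help) = 1 and h(Checkout) = 0. By first-step analysis:
h(Product) = 0.3·0 + 0.1·h(Product) + 0.05·h(Home) + 0.35·1 + 0.2·h(Search)
h(Home) = 0.15·0 + 0.25·h(Product) + 0.15·h(Home) + 0.2·1 + 0.25·h(Search)
h(Search) = 0.2·0 + 0.2·h(Product) + 0.15·h(Home) + 0.2·1 + 0.25·h(Search)
Solving: h(Product) = 0.5343, h(Home) = 0.5448, h(Search) = 0.5181.
Starting from Search, the probability is 0.5181.

0.5181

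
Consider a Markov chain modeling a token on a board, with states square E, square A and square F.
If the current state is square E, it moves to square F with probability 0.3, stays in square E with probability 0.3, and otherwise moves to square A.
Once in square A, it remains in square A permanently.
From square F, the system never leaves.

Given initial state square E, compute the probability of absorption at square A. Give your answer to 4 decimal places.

Let h(s) be the probability of absorption at square A starting from transient state s. Then h(square A) = 1 and h(square F) = 0. By first-step analysis:
h(square E) = 0.3·h(square E) + 0.4·1 + 0.3·0
Solving: h(square E) = 0.5714.
Starting from square E, the probability is 0.5714.

0.5714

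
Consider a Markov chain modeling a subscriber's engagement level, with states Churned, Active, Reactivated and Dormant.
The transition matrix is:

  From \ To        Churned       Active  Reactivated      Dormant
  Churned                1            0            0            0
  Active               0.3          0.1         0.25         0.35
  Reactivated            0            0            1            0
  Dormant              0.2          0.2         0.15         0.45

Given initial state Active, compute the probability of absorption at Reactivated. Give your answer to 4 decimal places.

0.4471

Let h(s) be the probability of absorption at Reactivated starting from transient state s. Then h(Reactivated) = 1 and h(Churned) = 0. By first-step analysis:
h(Active) = 0.3·0 + 0.1·h(Active) + 0.25·1 + 0.35·h(Dormant)
h(Dormant) = 0.2·0 + 0.2·h(Active) + 0.15·1 + 0.45·h(Dormant)
Solving: h(Active) = 0.4471, h(Dormant) = 0.4353.
Starting from Active, the probability is 0.4471.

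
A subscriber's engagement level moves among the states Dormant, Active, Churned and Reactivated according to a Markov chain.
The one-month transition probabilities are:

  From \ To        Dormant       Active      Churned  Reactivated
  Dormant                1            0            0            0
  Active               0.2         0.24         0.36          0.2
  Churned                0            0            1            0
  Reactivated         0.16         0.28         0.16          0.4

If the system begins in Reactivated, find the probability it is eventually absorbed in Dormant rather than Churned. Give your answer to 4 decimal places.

0.4440

Let h(s) be the probability of absorption at Dormant starting from transient state s. Then h(Dormant) = 1 and h(Churned) = 0. By first-step analysis:
h(Active) = 0.2·1 + 0.24·h(Active) + 0.36·0 + 0.2·h(Reactivated)
h(Reactivated) = 0.16·1 + 0.28·h(Active) + 0.16·0 + 0.4·h(Reactivated)
Solving: h(Active) = 0.3800, h(Reactivated) = 0.4440.
Starting from Reactivated, the probability is 0.4440.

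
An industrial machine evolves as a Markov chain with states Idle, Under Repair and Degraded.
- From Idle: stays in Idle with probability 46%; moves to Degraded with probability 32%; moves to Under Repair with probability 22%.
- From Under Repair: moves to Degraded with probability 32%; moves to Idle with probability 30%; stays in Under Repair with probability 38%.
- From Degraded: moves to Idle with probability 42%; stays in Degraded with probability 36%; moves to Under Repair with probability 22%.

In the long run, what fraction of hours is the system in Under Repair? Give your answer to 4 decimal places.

Let the stationary distribution be π with π = πP and π_1 + π_2 + π_3 = 1.
π_1 = 0.46·π_1 + 0.3·π_2 + 0.42·π_3
π_2 = 0.22·π_1 + 0.38·π_2 + 0.22·π_3
Solving with the normalization constraint gives π = (0.4048, 0.2619, 0.3333).
So the stationary probability of Under Repair is 0.2619.

0.2619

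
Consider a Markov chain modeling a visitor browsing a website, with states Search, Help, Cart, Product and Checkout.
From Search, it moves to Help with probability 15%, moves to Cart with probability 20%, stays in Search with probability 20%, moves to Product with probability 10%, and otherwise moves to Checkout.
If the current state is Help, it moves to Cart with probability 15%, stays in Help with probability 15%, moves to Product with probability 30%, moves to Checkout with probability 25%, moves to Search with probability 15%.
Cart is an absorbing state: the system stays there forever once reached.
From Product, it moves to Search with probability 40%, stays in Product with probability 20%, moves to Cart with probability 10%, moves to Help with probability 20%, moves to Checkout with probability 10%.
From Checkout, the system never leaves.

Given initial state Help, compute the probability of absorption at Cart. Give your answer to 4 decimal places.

0.3865

Let h(s) be the probability of absorption at Cart starting from transient state s. Then h(Cart) = 1 and h(Checkout) = 0. By first-step analysis:
h(Search) = 0.2·h(Search) + 0.15·h(Help) + 0.2·1 + 0.1·h(Product) + 0.35·0
h(Help) = 0.15·h(Search) + 0.15·h(Help) + 0.15·1 + 0.3·h(Product) + 0.25·0
h(Product) = 0.4·h(Search) + 0.2·h(Help) + 0.1·1 + 0.2·h(Product) + 0.1·0
Solving: h(Search) = 0.3735, h(Help) = 0.3865, h(Product) = 0.4084.
Starting from Help, the probability is 0.3865.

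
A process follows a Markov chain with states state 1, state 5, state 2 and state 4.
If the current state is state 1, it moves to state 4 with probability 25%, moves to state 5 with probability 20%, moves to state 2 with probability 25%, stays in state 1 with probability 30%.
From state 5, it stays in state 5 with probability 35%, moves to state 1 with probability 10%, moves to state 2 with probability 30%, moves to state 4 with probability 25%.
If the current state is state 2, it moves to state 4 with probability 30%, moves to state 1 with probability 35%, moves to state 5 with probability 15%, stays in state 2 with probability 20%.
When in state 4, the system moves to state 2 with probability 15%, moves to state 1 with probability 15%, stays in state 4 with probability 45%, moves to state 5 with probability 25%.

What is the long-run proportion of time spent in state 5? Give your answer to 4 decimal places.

Let the stationary distribution be π with π = πP and π_1 + π_2 + π_3 + π_4 = 1.
π_1 = 0.3·π_1 + 0.1·π_2 + 0.35·π_3 + 0.15·π_4
π_2 = 0.2·π_1 + 0.35·π_2 + 0.15·π_3 + 0.25·π_4
π_3 = 0.25·π_1 + 0.3·π_2 + 0.2·π_3 + 0.15·π_4
Solving with the normalization constraint gives π = (0.2137, 0.2416, 0.2185, 0.3262).
So the stationary probability of state 5 is 0.2416.

0.2416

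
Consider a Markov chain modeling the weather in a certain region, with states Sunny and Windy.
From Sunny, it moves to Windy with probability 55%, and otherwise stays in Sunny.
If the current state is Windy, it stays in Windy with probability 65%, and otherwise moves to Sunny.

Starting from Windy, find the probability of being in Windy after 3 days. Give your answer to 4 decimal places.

Propagate the distribution vector 3 days from Windy.
After 0 days: (0.0000, 1.0000)
After 1 day: (0.3500, 0.6500)
After 2 days: (0.3850, 0.6150)
After 3 days: (0.3885, 0.6115)
P(in Windy after 3 days) = 0.6115

0.6115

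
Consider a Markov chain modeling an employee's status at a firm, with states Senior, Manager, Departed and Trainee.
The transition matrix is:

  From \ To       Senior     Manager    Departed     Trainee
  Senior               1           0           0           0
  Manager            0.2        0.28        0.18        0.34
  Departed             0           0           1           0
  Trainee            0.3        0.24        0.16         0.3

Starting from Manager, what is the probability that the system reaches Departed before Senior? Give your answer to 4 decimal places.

0.4271

Let h(s) be the probability of absorption at Departed starting from transient state s. Then h(Departed) = 1 and h(Senior) = 0. By first-step analysis:
h(Manager) = 0.2·0 + 0.28·h(Manager) + 0.18·1 + 0.34·h(Trainee)
h(Trainee) = 0.3·0 + 0.24·h(Manager) + 0.16·1 + 0.3·h(Trainee)
Solving: h(Manager) = 0.4271, h(Trainee) = 0.3750.
Starting from Manager, the probability is 0.4271.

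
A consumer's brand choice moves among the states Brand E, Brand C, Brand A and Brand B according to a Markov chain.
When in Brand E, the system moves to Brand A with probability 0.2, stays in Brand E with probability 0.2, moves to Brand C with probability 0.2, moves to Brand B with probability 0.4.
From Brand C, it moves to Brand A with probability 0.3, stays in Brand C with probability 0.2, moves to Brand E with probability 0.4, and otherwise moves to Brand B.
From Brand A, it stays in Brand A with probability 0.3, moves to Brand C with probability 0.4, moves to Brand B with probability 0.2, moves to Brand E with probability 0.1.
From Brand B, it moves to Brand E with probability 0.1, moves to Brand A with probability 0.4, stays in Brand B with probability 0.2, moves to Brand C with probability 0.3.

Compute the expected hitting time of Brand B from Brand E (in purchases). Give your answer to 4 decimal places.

Let t(s) be the expected number of purchases to first reach Brand B from state s, with t(Brand B) = 0. Conditioning on the first purchase:
t(Brand E) = 1 + 0.2·t(Brand E) + 0.2·t(Brand C) + 0.2·t(Brand A)
t(Brand C) = 1 + 0.4·t(Brand E) + 0.2·t(Brand C) + 0.3·t(Brand A)
t(Brand A) = 1 + 0.1·t(Brand E) + 0.4·t(Brand C) + 0.3·t(Brand A)
Solving: t(Brand E) = 3.6364, t(Brand C) = 4.8347, t(Brand A) = 4.7107.
Expected purchases from Brand E to Brand B: 3.6364.

3.6364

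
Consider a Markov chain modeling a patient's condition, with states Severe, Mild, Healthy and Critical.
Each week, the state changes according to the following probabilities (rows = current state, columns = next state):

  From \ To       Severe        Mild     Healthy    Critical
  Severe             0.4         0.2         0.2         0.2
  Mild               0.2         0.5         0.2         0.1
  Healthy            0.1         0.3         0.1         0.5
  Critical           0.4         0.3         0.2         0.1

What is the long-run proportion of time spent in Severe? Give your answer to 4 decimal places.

Let the stationary distribution be π with π = πP and π_1 + π_2 + π_3 + π_4 = 1.
π_1 = 0.4·π_1 + 0.2·π_2 + 0.1·π_3 + 0.4·π_4
π_2 = 0.2·π_1 + 0.5·π_2 + 0.3·π_3 + 0.3·π_4
π_3 = 0.2·π_1 + 0.2·π_2 + 0.1·π_3 + 0.2·π_4
Solving with the normalization constraint gives π = (0.2774, 0.3403, 0.1818, 0.2005).
So the stationary probability of Severe is 0.2774.

0.2774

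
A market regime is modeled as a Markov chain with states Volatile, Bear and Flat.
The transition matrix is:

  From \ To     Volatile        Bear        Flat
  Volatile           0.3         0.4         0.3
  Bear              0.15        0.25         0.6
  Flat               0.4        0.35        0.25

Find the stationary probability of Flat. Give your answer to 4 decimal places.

0.3804

Let the stationary distribution be π with π = πP and π_1 + π_2 + π_3 = 1.
π_1 = 0.3·π_1 + 0.15·π_2 + 0.4·π_3
π_2 = 0.4·π_1 + 0.25·π_2 + 0.35·π_3
Solving with the normalization constraint gives π = (0.2883, 0.3313, 0.3804).
So the stationary probability of Flat is 0.3804.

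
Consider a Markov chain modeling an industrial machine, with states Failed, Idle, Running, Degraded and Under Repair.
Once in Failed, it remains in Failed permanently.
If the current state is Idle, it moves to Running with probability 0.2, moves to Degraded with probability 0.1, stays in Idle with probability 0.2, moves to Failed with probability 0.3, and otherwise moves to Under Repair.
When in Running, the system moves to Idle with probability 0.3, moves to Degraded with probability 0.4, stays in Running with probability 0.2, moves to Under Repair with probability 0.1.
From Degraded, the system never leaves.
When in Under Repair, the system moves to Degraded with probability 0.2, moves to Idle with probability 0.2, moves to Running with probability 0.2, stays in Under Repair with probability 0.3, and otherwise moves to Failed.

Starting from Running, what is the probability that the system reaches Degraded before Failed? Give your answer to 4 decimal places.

0.7573

Let h(s) be the probability of absorption at Degraded starting from transient state s. Then h(Degraded) = 1 and h(Failed) = 0. By first-step analysis:
h(Idle) = 0.3·0 + 0.2·h(Idle) + 0.2·h(Running) + 0.1·1 + 0.2·h(Under Repair)
h(Running) = 0.3·h(Idle) + 0.2·h(Running) + 0.4·1 + 0.1·h(Under Repair)
h(Under Repair) = 0.1·0 + 0.2·h(Idle) + 0.2·h(Running) + 0.2·1 + 0.3·h(Under Repair)
Solving: h(Idle) = 0.4737, h(Running) = 0.7573, h(Under Repair) = 0.6374.
Starting from Running, the probability is 0.7573.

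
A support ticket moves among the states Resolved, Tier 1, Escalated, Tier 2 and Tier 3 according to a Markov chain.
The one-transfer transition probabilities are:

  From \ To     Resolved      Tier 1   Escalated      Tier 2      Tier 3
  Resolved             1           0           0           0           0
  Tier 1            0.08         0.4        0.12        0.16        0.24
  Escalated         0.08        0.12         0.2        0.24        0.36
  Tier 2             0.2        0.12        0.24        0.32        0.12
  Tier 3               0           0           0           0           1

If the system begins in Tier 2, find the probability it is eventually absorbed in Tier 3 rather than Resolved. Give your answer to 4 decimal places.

0.5523

Let h(s) be the probability of absorption at Tier 3 starting from transient state s. Then h(Tier 3) = 1 and h(Resolved) = 0. By first-step analysis:
h(Tier 1) = 0.08·0 + 0.4·h(Tier 1) + 0.12·h(Escalated) + 0.16·h(Tier 2) + 0.24·1
h(Escalated) = 0.08·0 + 0.12·h(Tier 1) + 0.2·h(Escalated) + 0.24·h(Tier 2) + 0.36·1
h(Tier 2) = 0.2·0 + 0.12·h(Tier 1) + 0.24·h(Escalated) + 0.32·h(Tier 2) + 0.12·1
Solving: h(Tier 1) = 0.6912, h(Escalated) = 0.7194, h(Tier 2) = 0.5523.
Starting from Tier 2, the probability is 0.5523.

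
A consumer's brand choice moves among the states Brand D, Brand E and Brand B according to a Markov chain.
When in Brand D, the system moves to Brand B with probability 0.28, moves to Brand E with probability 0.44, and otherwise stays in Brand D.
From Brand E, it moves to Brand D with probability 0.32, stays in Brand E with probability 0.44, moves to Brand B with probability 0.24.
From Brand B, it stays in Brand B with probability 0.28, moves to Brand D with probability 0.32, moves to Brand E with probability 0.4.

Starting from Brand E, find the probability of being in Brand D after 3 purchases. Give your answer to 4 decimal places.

Propagate the distribution vector 3 purchases from Brand E.
After 0 purchases: (0.0000, 1.0000, 0.0000)
After 1 purchase: (0.3200, 0.4400, 0.2400)
After 2 purchases: (0.3072, 0.4304, 0.2624)
After 3 purchases: (0.3077, 0.4295, 0.2628)
P(in Brand D after 3 purchases) = 0.3077

0.3077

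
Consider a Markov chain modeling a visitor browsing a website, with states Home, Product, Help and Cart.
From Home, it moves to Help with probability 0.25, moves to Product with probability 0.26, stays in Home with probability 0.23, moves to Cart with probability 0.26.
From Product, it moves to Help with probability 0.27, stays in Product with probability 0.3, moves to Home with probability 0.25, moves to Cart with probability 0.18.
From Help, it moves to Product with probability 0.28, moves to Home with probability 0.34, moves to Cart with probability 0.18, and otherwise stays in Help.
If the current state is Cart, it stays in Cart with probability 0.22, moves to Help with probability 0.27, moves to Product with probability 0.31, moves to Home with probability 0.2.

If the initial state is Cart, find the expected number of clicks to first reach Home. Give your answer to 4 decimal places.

Let t(s) be the expected number of clicks to first reach Home from state s, with t(Home) = 0. Conditioning on the first click:
t(Product) = 1 + 0.3·t(Product) + 0.27·t(Help) + 0.18·t(Cart)
t(Help) = 1 + 0.28·t(Product) + 0.2·t(Help) + 0.18·t(Cart)
t(Cart) = 1 + 0.31·t(Product) + 0.27·t(Help) + 0.22·t(Cart)
Solving: t(Product) = 3.7974, t(Help) = 3.4780, t(Cart) = 3.9952.
Expected clicks from Cart to Home: 3.9952.

3.9952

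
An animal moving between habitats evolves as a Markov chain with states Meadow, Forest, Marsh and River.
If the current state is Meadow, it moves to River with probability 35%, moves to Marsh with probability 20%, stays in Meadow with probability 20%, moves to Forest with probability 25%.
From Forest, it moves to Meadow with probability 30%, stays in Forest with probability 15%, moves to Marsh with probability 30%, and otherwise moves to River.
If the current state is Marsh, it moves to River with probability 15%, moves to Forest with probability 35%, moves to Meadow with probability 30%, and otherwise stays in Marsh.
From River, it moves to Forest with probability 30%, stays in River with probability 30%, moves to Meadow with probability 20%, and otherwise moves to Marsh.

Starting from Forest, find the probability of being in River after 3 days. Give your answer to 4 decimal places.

Propagate the distribution vector 3 days from Forest.
After 0 days: (0.0000, 1.0000, 0.0000, 0.0000)
After 1 day: (0.3000, 0.1500, 0.3000, 0.2500)
After 2 days: (0.2450, 0.2775, 0.2150, 0.2625)
After 3 days: (0.2493, 0.2569, 0.2278, 0.2661)
P(in River after 3 days) = 0.2661

0.2661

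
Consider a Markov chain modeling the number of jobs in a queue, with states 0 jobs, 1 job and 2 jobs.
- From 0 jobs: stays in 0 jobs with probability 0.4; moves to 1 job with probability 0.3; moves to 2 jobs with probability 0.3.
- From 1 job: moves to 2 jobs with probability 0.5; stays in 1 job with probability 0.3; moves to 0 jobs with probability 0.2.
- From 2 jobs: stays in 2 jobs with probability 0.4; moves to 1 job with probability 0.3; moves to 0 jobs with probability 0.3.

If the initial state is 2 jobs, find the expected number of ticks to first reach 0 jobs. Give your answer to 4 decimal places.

Let t(s) be the expected number of ticks to first reach 0 jobs from state s, with t(0 jobs) = 0. Conditioning on the first tick:
t(1 job) = 1 + 0.3·t(1 job) + 0.5·t(2 jobs)
t(2 jobs) = 1 + 0.3·t(1 job) + 0.4·t(2 jobs)
Solving: t(1 job) = 4.0741, t(2 jobs) = 3.7037.
Expected ticks from 2 jobs to 0 jobs: 3.7037.

3.7037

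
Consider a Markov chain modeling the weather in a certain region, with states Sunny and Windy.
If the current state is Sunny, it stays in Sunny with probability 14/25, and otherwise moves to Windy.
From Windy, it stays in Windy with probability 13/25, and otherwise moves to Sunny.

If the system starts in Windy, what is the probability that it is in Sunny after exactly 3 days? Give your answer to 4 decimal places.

Propagate the distribution vector 3 days from Windy.
After 0 days: (0.0000, 1.0000)
After 1 day: (0.4800, 0.5200)
After 2 days: (0.5184, 0.4816)
After 3 days: (0.5215, 0.4785)
P(in Sunny after 3 days) = 0.5215

0.5215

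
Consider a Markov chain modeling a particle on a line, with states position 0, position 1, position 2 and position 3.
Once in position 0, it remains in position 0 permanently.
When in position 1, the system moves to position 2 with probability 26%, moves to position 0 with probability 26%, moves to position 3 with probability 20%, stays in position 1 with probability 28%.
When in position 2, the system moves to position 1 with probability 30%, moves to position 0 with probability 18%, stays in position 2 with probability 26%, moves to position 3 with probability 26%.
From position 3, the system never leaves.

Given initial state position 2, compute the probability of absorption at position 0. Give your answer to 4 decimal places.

0.4565

Let h(s) be the probability of absorption at position 0 starting from transient state s. Then h(position 0) = 1 and h(position 3) = 0. By first-step analysis:
h(position 1) = 0.26·1 + 0.28·h(position 1) + 0.26·h(position 2) + 0.2·0
h(position 2) = 0.18·1 + 0.3·h(position 1) + 0.26·h(position 2) + 0.26·0
Solving: h(position 1) = 0.5259, h(position 2) = 0.4565.
Starting from position 2, the probability is 0.4565.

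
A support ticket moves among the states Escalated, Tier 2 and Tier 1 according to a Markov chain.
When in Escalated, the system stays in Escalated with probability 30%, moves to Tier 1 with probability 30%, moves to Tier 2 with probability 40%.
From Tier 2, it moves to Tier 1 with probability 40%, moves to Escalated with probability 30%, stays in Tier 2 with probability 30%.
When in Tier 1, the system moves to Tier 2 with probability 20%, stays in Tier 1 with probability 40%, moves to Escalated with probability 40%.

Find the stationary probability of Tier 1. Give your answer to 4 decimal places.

0.3663

Let the stationary distribution be π with π = πP and π_1 + π_2 + π_3 = 1.
π_1 = 0.3·π_1 + 0.3·π_2 + 0.4·π_3
π_2 = 0.4·π_1 + 0.3·π_2 + 0.2·π_3
Solving with the normalization constraint gives π = (0.3366, 0.2970, 0.3663).
So the stationary probability of Tier 1 is 0.3663.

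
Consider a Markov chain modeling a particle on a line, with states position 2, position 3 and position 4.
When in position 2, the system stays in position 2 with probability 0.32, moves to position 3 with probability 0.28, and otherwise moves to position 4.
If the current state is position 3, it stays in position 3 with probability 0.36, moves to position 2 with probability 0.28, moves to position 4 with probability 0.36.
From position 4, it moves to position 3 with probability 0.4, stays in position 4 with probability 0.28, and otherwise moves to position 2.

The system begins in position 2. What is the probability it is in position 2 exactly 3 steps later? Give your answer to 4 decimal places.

0.3060

Propagate the distribution vector 3 steps from position 2.
After 0 steps: (1.0000, 0.0000, 0.0000)
After 1 step: (0.3200, 0.2800, 0.4000)
After 2 steps: (0.3088, 0.3504, 0.3408)
After 3 steps: (0.3060, 0.3489, 0.3451)
P(in position 2 after 3 steps) = 0.3060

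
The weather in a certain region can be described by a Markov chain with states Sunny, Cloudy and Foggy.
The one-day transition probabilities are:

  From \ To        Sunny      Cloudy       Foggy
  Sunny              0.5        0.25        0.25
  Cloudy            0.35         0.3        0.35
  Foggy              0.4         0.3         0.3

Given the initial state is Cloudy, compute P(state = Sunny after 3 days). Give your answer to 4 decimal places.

0.4279

Propagate the distribution vector 3 days from Cloudy.
After 0 days: (0.0000, 1.0000, 0.0000)
After 1 day: (0.3500, 0.3000, 0.3500)
After 2 days: (0.4200, 0.2825, 0.2975)
After 3 days: (0.4279, 0.2790, 0.2931)
P(in Sunny after 3 days) = 0.4279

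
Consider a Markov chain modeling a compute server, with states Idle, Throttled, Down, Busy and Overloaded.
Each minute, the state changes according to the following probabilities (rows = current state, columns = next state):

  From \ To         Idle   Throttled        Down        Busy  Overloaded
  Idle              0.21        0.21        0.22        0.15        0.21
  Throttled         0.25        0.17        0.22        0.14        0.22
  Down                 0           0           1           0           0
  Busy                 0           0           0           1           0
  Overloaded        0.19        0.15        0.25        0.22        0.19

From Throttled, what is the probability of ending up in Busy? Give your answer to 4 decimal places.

Let h(s) be the probability of absorption at Busy starting from transient state s. Then h(Busy) = 1 and h(Down) = 0. By first-step analysis:
h(Idle) = 0.21·h(Idle) + 0.21·h(Throttled) + 0.22·0 + 0.15·1 + 0.21·h(Overloaded)
h(Throttled) = 0.25·h(Idle) + 0.17·h(Throttled) + 0.22·0 + 0.14·1 + 0.22·h(Overloaded)
h(Overloaded) = 0.19·h(Idle) + 0.15·h(Throttled) + 0.25·0 + 0.22·1 + 0.19·h(Overloaded)
Solving: h(Idle) = 0.4182, h(Throttled) = 0.4129, h(Overloaded) = 0.4462.
Starting from Throttled, the probability is 0.4129.

0.4129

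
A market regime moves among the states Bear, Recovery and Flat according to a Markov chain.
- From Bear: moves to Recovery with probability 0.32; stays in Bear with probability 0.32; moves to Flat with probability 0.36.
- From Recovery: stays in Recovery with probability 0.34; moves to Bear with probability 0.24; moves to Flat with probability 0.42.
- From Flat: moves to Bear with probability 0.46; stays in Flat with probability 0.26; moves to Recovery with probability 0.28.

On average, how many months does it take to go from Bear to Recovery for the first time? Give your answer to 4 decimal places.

3.2583

Let t(s) be the expected number of months to first reach Recovery from state s, with t(Recovery) = 0. Conditioning on the first month:
t(Bear) = 1 + 0.32·t(Bear) + 0.36·t(Flat)
t(Flat) = 1 + 0.46·t(Bear) + 0.26·t(Flat)
Solving: t(Bear) = 3.2583, t(Flat) = 3.3768.
Expected months from Bear to Recovery: 3.2583.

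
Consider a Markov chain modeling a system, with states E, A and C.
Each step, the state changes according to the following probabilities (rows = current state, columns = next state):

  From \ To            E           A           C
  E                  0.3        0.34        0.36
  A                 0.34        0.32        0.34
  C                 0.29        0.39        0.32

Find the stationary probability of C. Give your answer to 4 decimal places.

Let the stationary distribution be π with π = πP and π_1 + π_2 + π_3 = 1.
π_1 = 0.3·π_1 + 0.34·π_2 + 0.29·π_3
π_2 = 0.34·π_1 + 0.32·π_2 + 0.39·π_3
Solving with the normalization constraint gives π = (0.3106, 0.3500, 0.3394).
So the stationary probability of C is 0.3394.

0.3394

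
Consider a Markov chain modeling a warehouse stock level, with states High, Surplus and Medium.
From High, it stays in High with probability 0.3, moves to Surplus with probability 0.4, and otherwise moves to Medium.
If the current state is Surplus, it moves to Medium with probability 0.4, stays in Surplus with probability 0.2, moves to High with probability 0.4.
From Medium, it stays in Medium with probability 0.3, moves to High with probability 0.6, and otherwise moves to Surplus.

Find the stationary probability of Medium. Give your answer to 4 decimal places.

Let the stationary distribution be π with π = πP and π_1 + π_2 + π_3 = 1.
π_1 = 0.3·π_1 + 0.4·π_2 + 0.6·π_3
π_2 = 0.4·π_1 + 0.2·π_2 + 0.1·π_3
Solving with the normalization constraint gives π = (0.4228, 0.2520, 0.3252).
So the stationary probability of Medium is 0.3252.

0.3252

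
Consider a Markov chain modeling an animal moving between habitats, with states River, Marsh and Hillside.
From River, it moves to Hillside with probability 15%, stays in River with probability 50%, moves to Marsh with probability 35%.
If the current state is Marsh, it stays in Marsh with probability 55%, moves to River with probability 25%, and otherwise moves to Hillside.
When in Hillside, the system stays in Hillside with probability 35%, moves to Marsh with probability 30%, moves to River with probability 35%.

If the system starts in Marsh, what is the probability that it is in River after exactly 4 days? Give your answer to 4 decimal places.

Propagate the distribution vector 4 days from Marsh.
After 0 days: (0.0000, 1.0000, 0.0000)
After 1 day: (0.2500, 0.5500, 0.2000)
After 2 days: (0.3325, 0.4500, 0.2175)
After 3 days: (0.3549, 0.4291, 0.2160)
After 4 days: (0.3603, 0.4250, 0.2147)
P(in River after 4 days) = 0.3603

0.3603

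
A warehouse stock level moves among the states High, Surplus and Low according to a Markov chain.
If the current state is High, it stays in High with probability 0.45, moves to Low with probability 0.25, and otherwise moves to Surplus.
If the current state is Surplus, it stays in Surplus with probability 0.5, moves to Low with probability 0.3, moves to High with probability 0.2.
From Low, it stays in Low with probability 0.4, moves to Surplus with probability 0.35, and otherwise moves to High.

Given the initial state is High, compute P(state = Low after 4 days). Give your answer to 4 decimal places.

0.3166

Propagate the distribution vector 4 days from High.
After 0 days: (1.0000, 0.0000, 0.0000)
After 1 day: (0.4500, 0.3000, 0.2500)
After 2 days: (0.3250, 0.3725, 0.3025)
After 3 days: (0.2964, 0.3896, 0.3140)
After 4 days: (0.2898, 0.3936, 0.3166)
P(in Low after 4 days) = 0.3166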